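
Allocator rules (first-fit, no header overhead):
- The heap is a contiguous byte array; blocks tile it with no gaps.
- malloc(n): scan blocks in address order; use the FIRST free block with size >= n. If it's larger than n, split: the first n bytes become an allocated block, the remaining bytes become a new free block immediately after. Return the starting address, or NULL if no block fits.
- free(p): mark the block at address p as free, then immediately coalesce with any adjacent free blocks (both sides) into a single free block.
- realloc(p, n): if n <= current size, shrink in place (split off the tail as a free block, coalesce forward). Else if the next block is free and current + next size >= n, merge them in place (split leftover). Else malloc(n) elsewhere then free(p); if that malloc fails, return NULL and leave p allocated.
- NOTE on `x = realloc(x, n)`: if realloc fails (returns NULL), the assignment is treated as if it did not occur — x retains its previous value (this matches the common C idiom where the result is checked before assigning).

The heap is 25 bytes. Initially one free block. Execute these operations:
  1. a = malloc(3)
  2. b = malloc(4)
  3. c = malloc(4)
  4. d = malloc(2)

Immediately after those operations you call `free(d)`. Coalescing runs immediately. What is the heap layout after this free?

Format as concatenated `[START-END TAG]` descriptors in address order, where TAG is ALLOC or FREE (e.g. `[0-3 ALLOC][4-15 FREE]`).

Op 1: a = malloc(3) -> a = 0; heap: [0-2 ALLOC][3-24 FREE]
Op 2: b = malloc(4) -> b = 3; heap: [0-2 ALLOC][3-6 ALLOC][7-24 FREE]
Op 3: c = malloc(4) -> c = 7; heap: [0-2 ALLOC][3-6 ALLOC][7-10 ALLOC][11-24 FREE]
Op 4: d = malloc(2) -> d = 11; heap: [0-2 ALLOC][3-6 ALLOC][7-10 ALLOC][11-12 ALLOC][13-24 FREE]
free(d): d = 11 -> block [11-12 ALLOC]; mark free, coalesce with adjacent free neighbors -> [0-2 ALLOC][3-6 ALLOC][7-10 ALLOC][11-24 FREE]

Answer: [0-2 ALLOC][3-6 ALLOC][7-10 ALLOC][11-24 FREE]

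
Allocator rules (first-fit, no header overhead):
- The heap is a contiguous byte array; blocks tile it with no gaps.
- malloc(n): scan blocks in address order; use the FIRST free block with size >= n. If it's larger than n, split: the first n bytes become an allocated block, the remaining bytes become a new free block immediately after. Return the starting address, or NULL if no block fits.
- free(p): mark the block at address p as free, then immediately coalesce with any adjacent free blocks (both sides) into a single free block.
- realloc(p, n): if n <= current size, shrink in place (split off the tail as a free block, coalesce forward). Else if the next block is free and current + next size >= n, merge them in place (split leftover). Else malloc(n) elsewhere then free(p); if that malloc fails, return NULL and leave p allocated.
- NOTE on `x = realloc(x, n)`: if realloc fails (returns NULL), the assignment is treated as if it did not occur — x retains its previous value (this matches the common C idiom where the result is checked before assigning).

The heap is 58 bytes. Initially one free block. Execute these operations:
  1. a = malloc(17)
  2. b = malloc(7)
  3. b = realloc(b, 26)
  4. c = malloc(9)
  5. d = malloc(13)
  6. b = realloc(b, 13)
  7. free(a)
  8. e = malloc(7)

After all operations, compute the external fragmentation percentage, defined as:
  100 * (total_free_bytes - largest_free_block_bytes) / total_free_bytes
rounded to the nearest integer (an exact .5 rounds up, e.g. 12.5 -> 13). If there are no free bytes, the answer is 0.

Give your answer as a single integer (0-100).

Answer: 55

Derivation:
Op 1: a = malloc(17) -> a = 0; heap: [0-16 ALLOC][17-57 FREE]
Op 2: b = malloc(7) -> b = 17; heap: [0-16 ALLOC][17-23 ALLOC][24-57 FREE]
Op 3: b = realloc(b, 26) -> b = 17; heap: [0-16 ALLOC][17-42 ALLOC][43-57 FREE]
Op 4: c = malloc(9) -> c = 43; heap: [0-16 ALLOC][17-42 ALLOC][43-51 ALLOC][52-57 FREE]
Op 5: d = malloc(13) -> d = NULL; heap: [0-16 ALLOC][17-42 ALLOC][43-51 ALLOC][52-57 FREE]
Op 6: b = realloc(b, 13) -> b = 17; heap: [0-16 ALLOC][17-29 ALLOC][30-42 FREE][43-51 ALLOC][52-57 FREE]
Op 7: free(a) -> (freed a); heap: [0-16 FREE][17-29 ALLOC][30-42 FREE][43-51 ALLOC][52-57 FREE]
Op 8: e = malloc(7) -> e = 0; heap: [0-6 ALLOC][7-16 FREE][17-29 ALLOC][30-42 FREE][43-51 ALLOC][52-57 FREE]
Free blocks: [10 13 6] total_free=29 largest=13 -> 100*(29-13)/29 = 1600/29 ≈ 55.172 -> rounds to 55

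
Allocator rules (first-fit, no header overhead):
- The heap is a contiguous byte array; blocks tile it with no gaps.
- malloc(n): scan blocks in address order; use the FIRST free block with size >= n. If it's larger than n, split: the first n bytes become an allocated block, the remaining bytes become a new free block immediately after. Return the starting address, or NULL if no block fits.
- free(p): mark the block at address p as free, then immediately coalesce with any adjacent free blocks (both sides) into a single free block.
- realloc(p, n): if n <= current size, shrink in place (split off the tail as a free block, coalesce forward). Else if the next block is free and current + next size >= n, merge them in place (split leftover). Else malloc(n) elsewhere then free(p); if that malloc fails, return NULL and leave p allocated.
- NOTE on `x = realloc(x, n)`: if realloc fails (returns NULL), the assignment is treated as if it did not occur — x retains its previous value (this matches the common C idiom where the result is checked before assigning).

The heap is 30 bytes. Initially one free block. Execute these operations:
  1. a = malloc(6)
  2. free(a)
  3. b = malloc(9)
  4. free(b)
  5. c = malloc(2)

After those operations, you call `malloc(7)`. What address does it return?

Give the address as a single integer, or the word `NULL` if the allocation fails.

Op 1: a = malloc(6) -> a = 0; heap: [0-5 ALLOC][6-29 FREE]
Op 2: free(a) -> (freed a); heap: [0-29 FREE]
Op 3: b = malloc(9) -> b = 0; heap: [0-8 ALLOC][9-29 FREE]
Op 4: free(b) -> (freed b); heap: [0-29 FREE]
Op 5: c = malloc(2) -> c = 0; heap: [0-1 ALLOC][2-29 FREE]
malloc(7): first-fit scan over [0-1 ALLOC][2-29 FREE] -> 2

Answer: 2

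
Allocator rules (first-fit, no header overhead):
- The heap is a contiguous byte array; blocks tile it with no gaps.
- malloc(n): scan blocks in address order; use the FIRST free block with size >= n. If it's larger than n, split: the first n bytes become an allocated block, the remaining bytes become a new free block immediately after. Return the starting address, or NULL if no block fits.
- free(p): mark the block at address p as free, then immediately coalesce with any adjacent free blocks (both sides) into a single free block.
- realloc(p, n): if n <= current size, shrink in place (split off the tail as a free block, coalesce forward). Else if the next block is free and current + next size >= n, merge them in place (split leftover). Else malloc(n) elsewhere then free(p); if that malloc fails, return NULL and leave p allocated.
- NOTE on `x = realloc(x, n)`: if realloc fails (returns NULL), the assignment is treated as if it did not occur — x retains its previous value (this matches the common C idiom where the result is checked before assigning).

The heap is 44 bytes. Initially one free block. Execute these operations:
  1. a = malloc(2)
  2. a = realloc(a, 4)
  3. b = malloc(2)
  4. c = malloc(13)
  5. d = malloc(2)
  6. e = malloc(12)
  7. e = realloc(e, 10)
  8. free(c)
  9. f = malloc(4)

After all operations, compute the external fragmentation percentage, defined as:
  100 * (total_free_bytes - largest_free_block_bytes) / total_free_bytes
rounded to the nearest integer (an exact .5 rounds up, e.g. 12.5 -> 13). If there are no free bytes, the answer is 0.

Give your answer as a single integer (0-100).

Answer: 41

Derivation:
Op 1: a = malloc(2) -> a = 0; heap: [0-1 ALLOC][2-43 FREE]
Op 2: a = realloc(a, 4) -> a = 0; heap: [0-3 ALLOC][4-43 FREE]
Op 3: b = malloc(2) -> b = 4; heap: [0-3 ALLOC][4-5 ALLOC][6-43 FREE]
Op 4: c = malloc(13) -> c = 6; heap: [0-3 ALLOC][4-5 ALLOC][6-18 ALLOC][19-43 FREE]
Op 5: d = malloc(2) -> d = 19; heap: [0-3 ALLOC][4-5 ALLOC][6-18 ALLOC][19-20 ALLOC][21-43 FREE]
Op 6: e = malloc(12) -> e = 21; heap: [0-3 ALLOC][4-5 ALLOC][6-18 ALLOC][19-20 ALLOC][21-32 ALLOC][33-43 FREE]
Op 7: e = realloc(e, 10) -> e = 21; heap: [0-3 ALLOC][4-5 ALLOC][6-18 ALLOC][19-20 ALLOC][21-30 ALLOC][31-43 FREE]
Op 8: free(c) -> (freed c); heap: [0-3 ALLOC][4-5 ALLOC][6-18 FREE][19-20 ALLOC][21-30 ALLOC][31-43 FREE]
Op 9: f = malloc(4) -> f = 6; heap: [0-3 ALLOC][4-5 ALLOC][6-9 ALLOC][10-18 FREE][19-20 ALLOC][21-30 ALLOC][31-43 FREE]
Free blocks: [9 13] total_free=22 largest=13 -> 100*(22-13)/22 = 900/22 ≈ 40.909 -> rounds to 41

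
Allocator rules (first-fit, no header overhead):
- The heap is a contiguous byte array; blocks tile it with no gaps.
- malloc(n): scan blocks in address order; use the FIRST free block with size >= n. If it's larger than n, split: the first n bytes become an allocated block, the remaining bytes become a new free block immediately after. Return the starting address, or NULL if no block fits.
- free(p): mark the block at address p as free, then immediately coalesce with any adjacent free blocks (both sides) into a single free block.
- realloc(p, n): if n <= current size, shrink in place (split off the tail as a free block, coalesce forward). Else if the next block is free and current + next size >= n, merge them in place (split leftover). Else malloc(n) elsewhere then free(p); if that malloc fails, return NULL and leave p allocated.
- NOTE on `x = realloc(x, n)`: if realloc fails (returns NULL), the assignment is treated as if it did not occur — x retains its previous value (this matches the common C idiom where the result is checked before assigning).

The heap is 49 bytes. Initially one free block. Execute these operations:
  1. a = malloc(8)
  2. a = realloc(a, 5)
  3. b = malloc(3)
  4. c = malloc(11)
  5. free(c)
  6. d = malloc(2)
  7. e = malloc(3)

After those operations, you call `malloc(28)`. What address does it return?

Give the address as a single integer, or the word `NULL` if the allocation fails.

Answer: 13

Derivation:
Op 1: a = malloc(8) -> a = 0; heap: [0-7 ALLOC][8-48 FREE]
Op 2: a = realloc(a, 5) -> a = 0; heap: [0-4 ALLOC][5-48 FREE]
Op 3: b = malloc(3) -> b = 5; heap: [0-4 ALLOC][5-7 ALLOC][8-48 FREE]
Op 4: c = malloc(11) -> c = 8; heap: [0-4 ALLOC][5-7 ALLOC][8-18 ALLOC][19-48 FREE]
Op 5: free(c) -> (freed c); heap: [0-4 ALLOC][5-7 ALLOC][8-48 FREE]
Op 6: d = malloc(2) -> d = 8; heap: [0-4 ALLOC][5-7 ALLOC][8-9 ALLOC][10-48 FREE]
Op 7: e = malloc(3) -> e = 10; heap: [0-4 ALLOC][5-7 ALLOC][8-9 ALLOC][10-12 ALLOC][13-48 FREE]
malloc(28): first-fit scan over [0-4 ALLOC][5-7 ALLOC][8-9 ALLOC][10-12 ALLOC][13-48 FREE] -> 13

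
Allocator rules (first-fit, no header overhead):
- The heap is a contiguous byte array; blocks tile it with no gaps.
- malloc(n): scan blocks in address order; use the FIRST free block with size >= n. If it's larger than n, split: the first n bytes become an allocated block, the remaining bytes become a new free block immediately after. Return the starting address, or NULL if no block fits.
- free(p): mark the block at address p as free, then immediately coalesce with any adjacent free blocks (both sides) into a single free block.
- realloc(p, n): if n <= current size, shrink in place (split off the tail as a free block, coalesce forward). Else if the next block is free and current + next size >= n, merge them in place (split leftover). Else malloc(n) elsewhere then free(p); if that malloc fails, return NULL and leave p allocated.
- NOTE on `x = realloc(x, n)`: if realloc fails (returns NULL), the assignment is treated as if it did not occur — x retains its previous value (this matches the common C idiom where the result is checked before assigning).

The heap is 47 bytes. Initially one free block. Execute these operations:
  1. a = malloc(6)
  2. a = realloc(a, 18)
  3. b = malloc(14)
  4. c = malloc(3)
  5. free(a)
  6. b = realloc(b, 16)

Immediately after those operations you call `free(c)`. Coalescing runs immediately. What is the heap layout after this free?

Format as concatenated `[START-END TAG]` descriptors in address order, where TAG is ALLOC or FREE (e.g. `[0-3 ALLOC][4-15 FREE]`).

Answer: [0-15 ALLOC][16-46 FREE]

Derivation:
Op 1: a = malloc(6) -> a = 0; heap: [0-5 ALLOC][6-46 FREE]
Op 2: a = realloc(a, 18) -> a = 0; heap: [0-17 ALLOC][18-46 FREE]
Op 3: b = malloc(14) -> b = 18; heap: [0-17 ALLOC][18-31 ALLOC][32-46 FREE]
Op 4: c = malloc(3) -> c = 32; heap: [0-17 ALLOC][18-31 ALLOC][32-34 ALLOC][35-46 FREE]
Op 5: free(a) -> (freed a); heap: [0-17 FREE][18-31 ALLOC][32-34 ALLOC][35-46 FREE]
Op 6: b = realloc(b, 16) -> b = 0; heap: [0-15 ALLOC][16-31 FREE][32-34 ALLOC][35-46 FREE]
free(c): c = 32 -> block [32-34 ALLOC]; mark free, coalesce with adjacent free neighbors -> [0-15 ALLOC][16-46 FREE]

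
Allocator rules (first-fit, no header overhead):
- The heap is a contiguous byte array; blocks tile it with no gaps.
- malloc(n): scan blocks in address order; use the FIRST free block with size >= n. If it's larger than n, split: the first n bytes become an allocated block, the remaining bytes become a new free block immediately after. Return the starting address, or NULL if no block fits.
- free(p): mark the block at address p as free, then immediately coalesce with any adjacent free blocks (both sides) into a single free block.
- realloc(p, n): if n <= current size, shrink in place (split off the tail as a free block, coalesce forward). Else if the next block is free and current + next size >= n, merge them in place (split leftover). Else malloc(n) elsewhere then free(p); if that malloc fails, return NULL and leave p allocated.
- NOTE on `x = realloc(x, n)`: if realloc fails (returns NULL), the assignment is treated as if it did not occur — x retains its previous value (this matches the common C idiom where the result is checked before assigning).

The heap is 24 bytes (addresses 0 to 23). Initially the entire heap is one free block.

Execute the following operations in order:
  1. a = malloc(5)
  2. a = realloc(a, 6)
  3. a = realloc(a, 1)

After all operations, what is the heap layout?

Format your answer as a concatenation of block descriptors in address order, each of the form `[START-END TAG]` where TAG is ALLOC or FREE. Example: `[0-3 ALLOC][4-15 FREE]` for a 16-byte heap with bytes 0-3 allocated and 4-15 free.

Op 1: a = malloc(5) -> a = 0; heap: [0-4 ALLOC][5-23 FREE]
Op 2: a = realloc(a, 6) -> a = 0; heap: [0-5 ALLOC][6-23 FREE]
Op 3: a = realloc(a, 1) -> a = 0; heap: [0-0 ALLOC][1-23 FREE]

Answer: [0-0 ALLOC][1-23 FREE]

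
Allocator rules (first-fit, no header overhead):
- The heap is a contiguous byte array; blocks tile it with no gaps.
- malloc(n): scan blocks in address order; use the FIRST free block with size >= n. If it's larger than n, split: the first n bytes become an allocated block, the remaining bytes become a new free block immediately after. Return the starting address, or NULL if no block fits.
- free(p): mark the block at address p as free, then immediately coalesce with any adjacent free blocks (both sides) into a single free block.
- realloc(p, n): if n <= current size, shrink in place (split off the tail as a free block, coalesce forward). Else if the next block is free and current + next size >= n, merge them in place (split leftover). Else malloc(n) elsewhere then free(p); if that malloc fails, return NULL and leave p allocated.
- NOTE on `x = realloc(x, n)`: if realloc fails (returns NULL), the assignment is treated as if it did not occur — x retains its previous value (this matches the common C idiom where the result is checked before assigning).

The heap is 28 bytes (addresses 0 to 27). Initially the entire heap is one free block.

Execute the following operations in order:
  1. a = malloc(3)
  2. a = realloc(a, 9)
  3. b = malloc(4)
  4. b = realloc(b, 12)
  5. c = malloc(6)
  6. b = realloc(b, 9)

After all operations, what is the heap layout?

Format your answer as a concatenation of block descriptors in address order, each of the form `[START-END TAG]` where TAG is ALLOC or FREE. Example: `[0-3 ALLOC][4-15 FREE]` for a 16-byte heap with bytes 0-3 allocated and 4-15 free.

Answer: [0-8 ALLOC][9-17 ALLOC][18-20 FREE][21-26 ALLOC][27-27 FREE]

Derivation:
Op 1: a = malloc(3) -> a = 0; heap: [0-2 ALLOC][3-27 FREE]
Op 2: a = realloc(a, 9) -> a = 0; heap: [0-8 ALLOC][9-27 FREE]
Op 3: b = malloc(4) -> b = 9; heap: [0-8 ALLOC][9-12 ALLOC][13-27 FREE]
Op 4: b = realloc(b, 12) -> b = 9; heap: [0-8 ALLOC][9-20 ALLOC][21-27 FREE]
Op 5: c = malloc(6) -> c = 21; heap: [0-8 ALLOC][9-20 ALLOC][21-26 ALLOC][27-27 FREE]
Op 6: b = realloc(b, 9) -> b = 9; heap: [0-8 ALLOC][9-17 ALLOC][18-20 FREE][21-26 ALLOC][27-27 FREE]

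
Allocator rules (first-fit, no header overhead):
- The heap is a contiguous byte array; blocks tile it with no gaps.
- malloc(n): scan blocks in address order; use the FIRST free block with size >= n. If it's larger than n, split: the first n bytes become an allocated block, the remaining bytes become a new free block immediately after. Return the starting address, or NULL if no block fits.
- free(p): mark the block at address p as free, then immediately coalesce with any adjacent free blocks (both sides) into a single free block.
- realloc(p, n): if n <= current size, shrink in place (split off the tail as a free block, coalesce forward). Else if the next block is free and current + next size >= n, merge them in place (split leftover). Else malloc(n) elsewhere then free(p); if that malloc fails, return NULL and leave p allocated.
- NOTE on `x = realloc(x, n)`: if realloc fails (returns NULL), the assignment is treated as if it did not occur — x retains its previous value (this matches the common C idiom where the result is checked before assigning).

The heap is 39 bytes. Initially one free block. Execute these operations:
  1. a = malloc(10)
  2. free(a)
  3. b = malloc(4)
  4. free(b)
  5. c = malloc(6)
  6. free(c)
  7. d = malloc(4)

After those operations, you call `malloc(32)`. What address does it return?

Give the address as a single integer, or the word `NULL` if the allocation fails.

Op 1: a = malloc(10) -> a = 0; heap: [0-9 ALLOC][10-38 FREE]
Op 2: free(a) -> (freed a); heap: [0-38 FREE]
Op 3: b = malloc(4) -> b = 0; heap: [0-3 ALLOC][4-38 FREE]
Op 4: free(b) -> (freed b); heap: [0-38 FREE]
Op 5: c = malloc(6) -> c = 0; heap: [0-5 ALLOC][6-38 FREE]
Op 6: free(c) -> (freed c); heap: [0-38 FREE]
Op 7: d = malloc(4) -> d = 0; heap: [0-3 ALLOC][4-38 FREE]
malloc(32): first-fit scan over [0-3 ALLOC][4-38 FREE] -> 4

Answer: 4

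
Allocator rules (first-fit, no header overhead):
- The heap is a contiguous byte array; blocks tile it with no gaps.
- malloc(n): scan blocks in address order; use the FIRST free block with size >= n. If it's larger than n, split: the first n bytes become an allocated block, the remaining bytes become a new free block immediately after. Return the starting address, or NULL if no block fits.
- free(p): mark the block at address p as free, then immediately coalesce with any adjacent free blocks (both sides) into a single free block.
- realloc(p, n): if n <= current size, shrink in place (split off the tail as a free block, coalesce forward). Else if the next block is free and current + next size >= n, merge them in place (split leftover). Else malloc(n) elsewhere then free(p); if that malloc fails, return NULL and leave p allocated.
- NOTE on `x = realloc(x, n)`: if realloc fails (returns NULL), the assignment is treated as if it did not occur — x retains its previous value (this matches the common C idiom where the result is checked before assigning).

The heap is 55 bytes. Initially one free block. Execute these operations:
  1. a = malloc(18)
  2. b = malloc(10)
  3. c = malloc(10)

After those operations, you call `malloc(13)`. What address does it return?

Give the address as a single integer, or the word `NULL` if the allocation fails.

Op 1: a = malloc(18) -> a = 0; heap: [0-17 ALLOC][18-54 FREE]
Op 2: b = malloc(10) -> b = 18; heap: [0-17 ALLOC][18-27 ALLOC][28-54 FREE]
Op 3: c = malloc(10) -> c = 28; heap: [0-17 ALLOC][18-27 ALLOC][28-37 ALLOC][38-54 FREE]
malloc(13): first-fit scan over [0-17 ALLOC][18-27 ALLOC][28-37 ALLOC][38-54 FREE] -> 38

Answer: 38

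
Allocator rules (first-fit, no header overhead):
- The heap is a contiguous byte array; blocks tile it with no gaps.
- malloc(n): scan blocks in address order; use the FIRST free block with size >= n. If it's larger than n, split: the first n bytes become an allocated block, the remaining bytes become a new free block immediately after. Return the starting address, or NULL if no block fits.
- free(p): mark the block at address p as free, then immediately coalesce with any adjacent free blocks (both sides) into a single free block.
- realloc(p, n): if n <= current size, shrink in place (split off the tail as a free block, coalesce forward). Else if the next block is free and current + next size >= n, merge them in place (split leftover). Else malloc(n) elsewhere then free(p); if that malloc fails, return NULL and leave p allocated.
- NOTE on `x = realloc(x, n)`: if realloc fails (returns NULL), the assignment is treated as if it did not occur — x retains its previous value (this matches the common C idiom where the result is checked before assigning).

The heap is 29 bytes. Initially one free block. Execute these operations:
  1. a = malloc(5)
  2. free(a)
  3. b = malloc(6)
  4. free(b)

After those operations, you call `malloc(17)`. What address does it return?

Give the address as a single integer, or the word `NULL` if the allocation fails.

Answer: 0

Derivation:
Op 1: a = malloc(5) -> a = 0; heap: [0-4 ALLOC][5-28 FREE]
Op 2: free(a) -> (freed a); heap: [0-28 FREE]
Op 3: b = malloc(6) -> b = 0; heap: [0-5 ALLOC][6-28 FREE]
Op 4: free(b) -> (freed b); heap: [0-28 FREE]
malloc(17): first-fit scan over [0-28 FREE] -> 0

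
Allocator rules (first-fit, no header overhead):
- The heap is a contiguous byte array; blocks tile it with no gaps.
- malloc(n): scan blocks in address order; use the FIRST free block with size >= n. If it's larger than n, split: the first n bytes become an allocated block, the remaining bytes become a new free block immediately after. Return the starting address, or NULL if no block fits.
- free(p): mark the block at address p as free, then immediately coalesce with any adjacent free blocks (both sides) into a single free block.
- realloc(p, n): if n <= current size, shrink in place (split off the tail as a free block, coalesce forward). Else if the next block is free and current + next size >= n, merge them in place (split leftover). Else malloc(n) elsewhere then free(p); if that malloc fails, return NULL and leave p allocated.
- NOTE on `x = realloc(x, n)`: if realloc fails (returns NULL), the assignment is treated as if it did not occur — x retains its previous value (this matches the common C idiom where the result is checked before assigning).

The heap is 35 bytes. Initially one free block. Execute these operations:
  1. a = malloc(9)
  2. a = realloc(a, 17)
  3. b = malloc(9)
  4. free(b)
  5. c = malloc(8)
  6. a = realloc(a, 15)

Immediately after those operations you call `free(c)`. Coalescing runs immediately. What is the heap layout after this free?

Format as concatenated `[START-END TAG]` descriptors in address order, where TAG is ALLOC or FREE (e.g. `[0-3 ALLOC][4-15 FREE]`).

Answer: [0-14 ALLOC][15-34 FREE]

Derivation:
Op 1: a = malloc(9) -> a = 0; heap: [0-8 ALLOC][9-34 FREE]
Op 2: a = realloc(a, 17) -> a = 0; heap: [0-16 ALLOC][17-34 FREE]
Op 3: b = malloc(9) -> b = 17; heap: [0-16 ALLOC][17-25 ALLOC][26-34 FREE]
Op 4: free(b) -> (freed b); heap: [0-16 ALLOC][17-34 FREE]
Op 5: c = malloc(8) -> c = 17; heap: [0-16 ALLOC][17-24 ALLOC][25-34 FREE]
Op 6: a = realloc(a, 15) -> a = 0; heap: [0-14 ALLOC][15-16 FREE][17-24 ALLOC][25-34 FREE]
free(c): c = 17 -> block [17-24 ALLOC]; mark free, coalesce with adjacent free neighbors -> [0-14 ALLOC][15-34 FREE]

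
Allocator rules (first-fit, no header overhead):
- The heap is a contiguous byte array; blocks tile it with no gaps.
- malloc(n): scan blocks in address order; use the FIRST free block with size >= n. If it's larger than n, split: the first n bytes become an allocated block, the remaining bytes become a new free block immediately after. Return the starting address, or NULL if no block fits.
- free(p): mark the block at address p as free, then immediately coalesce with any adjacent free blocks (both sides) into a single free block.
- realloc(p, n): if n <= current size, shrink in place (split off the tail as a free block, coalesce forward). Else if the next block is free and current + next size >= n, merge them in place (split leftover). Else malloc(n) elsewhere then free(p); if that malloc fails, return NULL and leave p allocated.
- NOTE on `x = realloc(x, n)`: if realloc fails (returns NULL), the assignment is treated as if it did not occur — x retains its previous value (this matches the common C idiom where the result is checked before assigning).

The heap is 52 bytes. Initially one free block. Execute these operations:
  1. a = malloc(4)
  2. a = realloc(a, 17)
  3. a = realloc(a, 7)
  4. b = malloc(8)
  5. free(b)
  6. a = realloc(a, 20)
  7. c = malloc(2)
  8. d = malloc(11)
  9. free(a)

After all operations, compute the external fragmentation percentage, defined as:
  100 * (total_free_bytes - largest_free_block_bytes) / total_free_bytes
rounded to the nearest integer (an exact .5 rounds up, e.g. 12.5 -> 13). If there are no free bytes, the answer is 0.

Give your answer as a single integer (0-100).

Op 1: a = malloc(4) -> a = 0; heap: [0-3 ALLOC][4-51 FREE]
Op 2: a = realloc(a, 17) -> a = 0; heap: [0-16 ALLOC][17-51 FREE]
Op 3: a = realloc(a, 7) -> a = 0; heap: [0-6 ALLOC][7-51 FREE]
Op 4: b = malloc(8) -> b = 7; heap: [0-6 ALLOC][7-14 ALLOC][15-51 FREE]
Op 5: free(b) -> (freed b); heap: [0-6 ALLOC][7-51 FREE]
Op 6: a = realloc(a, 20) -> a = 0; heap: [0-19 ALLOC][20-51 FREE]
Op 7: c = malloc(2) -> c = 20; heap: [0-19 ALLOC][20-21 ALLOC][22-51 FREE]
Op 8: d = malloc(11) -> d = 22; heap: [0-19 ALLOC][20-21 ALLOC][22-32 ALLOC][33-51 FREE]
Op 9: free(a) -> (freed a); heap: [0-19 FREE][20-21 ALLOC][22-32 ALLOC][33-51 FREE]
Free blocks: [20 19] total_free=39 largest=20 -> 100*(39-20)/39 = 1900/39 ≈ 48.718 -> rounds to 49

Answer: 49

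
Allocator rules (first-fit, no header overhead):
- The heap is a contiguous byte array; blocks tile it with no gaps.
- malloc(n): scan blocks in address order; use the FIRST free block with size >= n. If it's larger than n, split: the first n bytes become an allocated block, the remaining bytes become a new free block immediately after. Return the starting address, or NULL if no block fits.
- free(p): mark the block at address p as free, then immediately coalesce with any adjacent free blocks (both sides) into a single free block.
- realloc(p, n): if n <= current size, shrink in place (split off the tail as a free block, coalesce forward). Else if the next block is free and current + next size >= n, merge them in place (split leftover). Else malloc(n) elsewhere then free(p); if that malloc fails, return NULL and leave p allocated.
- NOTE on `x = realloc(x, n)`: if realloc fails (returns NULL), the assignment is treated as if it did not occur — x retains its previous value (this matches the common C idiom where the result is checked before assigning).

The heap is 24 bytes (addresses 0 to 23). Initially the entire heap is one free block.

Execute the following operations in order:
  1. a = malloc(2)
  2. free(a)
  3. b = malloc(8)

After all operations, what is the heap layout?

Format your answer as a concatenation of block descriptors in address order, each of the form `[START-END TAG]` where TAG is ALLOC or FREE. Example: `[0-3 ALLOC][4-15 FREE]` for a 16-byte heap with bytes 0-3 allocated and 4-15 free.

Op 1: a = malloc(2) -> a = 0; heap: [0-1 ALLOC][2-23 FREE]
Op 2: free(a) -> (freed a); heap: [0-23 FREE]
Op 3: b = malloc(8) -> b = 0; heap: [0-7 ALLOC][8-23 FREE]

Answer: [0-7 ALLOC][8-23 FREE]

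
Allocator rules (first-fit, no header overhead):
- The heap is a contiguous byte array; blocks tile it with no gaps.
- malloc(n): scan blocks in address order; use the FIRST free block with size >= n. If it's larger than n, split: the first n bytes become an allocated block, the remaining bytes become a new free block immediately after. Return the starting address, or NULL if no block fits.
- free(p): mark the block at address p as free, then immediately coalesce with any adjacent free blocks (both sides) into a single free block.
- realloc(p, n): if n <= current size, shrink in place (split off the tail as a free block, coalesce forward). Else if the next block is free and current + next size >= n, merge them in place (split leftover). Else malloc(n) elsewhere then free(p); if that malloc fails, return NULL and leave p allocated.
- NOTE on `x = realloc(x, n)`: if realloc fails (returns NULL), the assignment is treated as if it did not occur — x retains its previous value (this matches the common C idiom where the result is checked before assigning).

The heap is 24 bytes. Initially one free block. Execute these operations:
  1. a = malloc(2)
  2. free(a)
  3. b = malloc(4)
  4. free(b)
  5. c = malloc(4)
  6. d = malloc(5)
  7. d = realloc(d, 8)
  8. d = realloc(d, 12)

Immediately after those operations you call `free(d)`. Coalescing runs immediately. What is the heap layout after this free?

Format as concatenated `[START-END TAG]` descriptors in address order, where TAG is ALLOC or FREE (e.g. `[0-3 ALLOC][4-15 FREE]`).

Answer: [0-3 ALLOC][4-23 FREE]

Derivation:
Op 1: a = malloc(2) -> a = 0; heap: [0-1 ALLOC][2-23 FREE]
Op 2: free(a) -> (freed a); heap: [0-23 FREE]
Op 3: b = malloc(4) -> b = 0; heap: [0-3 ALLOC][4-23 FREE]
Op 4: free(b) -> (freed b); heap: [0-23 FREE]
Op 5: c = malloc(4) -> c = 0; heap: [0-3 ALLOC][4-23 FREE]
Op 6: d = malloc(5) -> d = 4; heap: [0-3 ALLOC][4-8 ALLOC][9-23 FREE]
Op 7: d = realloc(d, 8) -> d = 4; heap: [0-3 ALLOC][4-11 ALLOC][12-23 FREE]
Op 8: d = realloc(d, 12) -> d = 4; heap: [0-3 ALLOC][4-15 ALLOC][16-23 FREE]
free(d): d = 4 -> block [4-15 ALLOC]; mark free, coalesce with adjacent free neighbors -> [0-3 ALLOC][4-23 FREE]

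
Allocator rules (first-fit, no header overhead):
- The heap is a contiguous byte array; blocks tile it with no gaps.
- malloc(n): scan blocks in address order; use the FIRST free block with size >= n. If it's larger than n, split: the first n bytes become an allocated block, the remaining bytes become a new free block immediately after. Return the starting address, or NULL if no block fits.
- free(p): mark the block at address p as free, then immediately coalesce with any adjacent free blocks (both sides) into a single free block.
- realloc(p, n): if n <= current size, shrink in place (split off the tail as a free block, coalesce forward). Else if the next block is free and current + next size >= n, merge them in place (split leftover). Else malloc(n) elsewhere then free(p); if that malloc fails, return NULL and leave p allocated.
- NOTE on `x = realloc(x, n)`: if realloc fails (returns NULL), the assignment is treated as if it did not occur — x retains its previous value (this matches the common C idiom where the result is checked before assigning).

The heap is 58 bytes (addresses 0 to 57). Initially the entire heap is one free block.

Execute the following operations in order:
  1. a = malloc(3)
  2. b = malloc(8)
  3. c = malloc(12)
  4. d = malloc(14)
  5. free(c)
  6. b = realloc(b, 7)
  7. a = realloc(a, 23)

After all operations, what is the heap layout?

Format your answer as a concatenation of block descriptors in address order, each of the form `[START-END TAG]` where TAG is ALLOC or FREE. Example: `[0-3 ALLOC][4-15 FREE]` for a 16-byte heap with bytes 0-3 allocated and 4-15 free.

Answer: [0-2 ALLOC][3-9 ALLOC][10-22 FREE][23-36 ALLOC][37-57 FREE]

Derivation:
Op 1: a = malloc(3) -> a = 0; heap: [0-2 ALLOC][3-57 FREE]
Op 2: b = malloc(8) -> b = 3; heap: [0-2 ALLOC][3-10 ALLOC][11-57 FREE]
Op 3: c = malloc(12) -> c = 11; heap: [0-2 ALLOC][3-10 ALLOC][11-22 ALLOC][23-57 FREE]
Op 4: d = malloc(14) -> d = 23; heap: [0-2 ALLOC][3-10 ALLOC][11-22 ALLOC][23-36 ALLOC][37-57 FREE]
Op 5: free(c) -> (freed c); heap: [0-2 ALLOC][3-10 ALLOC][11-22 FREE][23-36 ALLOC][37-57 FREE]
Op 6: b = realloc(b, 7) -> b = 3; heap: [0-2 ALLOC][3-9 ALLOC][10-22 FREE][23-36 ALLOC][37-57 FREE]
Op 7: a = realloc(a, 23) -> NULL (a unchanged); heap: [0-2 ALLOC][3-9 ALLOC][10-22 FREE][23-36 ALLOC][37-57 FREE]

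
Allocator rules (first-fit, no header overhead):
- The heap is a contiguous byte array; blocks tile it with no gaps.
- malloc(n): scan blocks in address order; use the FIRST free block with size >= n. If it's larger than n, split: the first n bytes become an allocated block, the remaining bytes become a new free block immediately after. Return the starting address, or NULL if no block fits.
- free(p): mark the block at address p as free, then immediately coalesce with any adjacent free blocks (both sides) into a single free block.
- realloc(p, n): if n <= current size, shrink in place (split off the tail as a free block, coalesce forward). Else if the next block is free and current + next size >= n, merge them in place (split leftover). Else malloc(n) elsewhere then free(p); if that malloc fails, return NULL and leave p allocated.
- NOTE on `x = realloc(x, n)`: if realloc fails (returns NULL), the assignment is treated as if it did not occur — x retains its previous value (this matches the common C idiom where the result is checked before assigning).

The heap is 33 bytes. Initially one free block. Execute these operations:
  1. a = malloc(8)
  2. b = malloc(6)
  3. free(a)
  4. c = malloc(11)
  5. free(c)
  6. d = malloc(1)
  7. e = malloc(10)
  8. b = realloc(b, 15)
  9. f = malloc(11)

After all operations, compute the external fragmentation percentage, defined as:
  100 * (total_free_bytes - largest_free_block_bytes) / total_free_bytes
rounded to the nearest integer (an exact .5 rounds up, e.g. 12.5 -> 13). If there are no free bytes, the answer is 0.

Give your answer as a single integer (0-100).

Answer: 44

Derivation:
Op 1: a = malloc(8) -> a = 0; heap: [0-7 ALLOC][8-32 FREE]
Op 2: b = malloc(6) -> b = 8; heap: [0-7 ALLOC][8-13 ALLOC][14-32 FREE]
Op 3: free(a) -> (freed a); heap: [0-7 FREE][8-13 ALLOC][14-32 FREE]
Op 4: c = malloc(11) -> c = 14; heap: [0-7 FREE][8-13 ALLOC][14-24 ALLOC][25-32 FREE]
Op 5: free(c) -> (freed c); heap: [0-7 FREE][8-13 ALLOC][14-32 FREE]
Op 6: d = malloc(1) -> d = 0; heap: [0-0 ALLOC][1-7 FREE][8-13 ALLOC][14-32 FREE]
Op 7: e = malloc(10) -> e = 14; heap: [0-0 ALLOC][1-7 FREE][8-13 ALLOC][14-23 ALLOC][24-32 FREE]
Op 8: b = realloc(b, 15) -> NULL (b unchanged); heap: [0-0 ALLOC][1-7 FREE][8-13 ALLOC][14-23 ALLOC][24-32 FREE]
Op 9: f = malloc(11) -> f = NULL; heap: [0-0 ALLOC][1-7 FREE][8-13 ALLOC][14-23 ALLOC][24-32 FREE]
Free blocks: [7 9] total_free=16 largest=9 -> 100*(16-9)/16 = 700/16 = 43.75 -> rounds to 44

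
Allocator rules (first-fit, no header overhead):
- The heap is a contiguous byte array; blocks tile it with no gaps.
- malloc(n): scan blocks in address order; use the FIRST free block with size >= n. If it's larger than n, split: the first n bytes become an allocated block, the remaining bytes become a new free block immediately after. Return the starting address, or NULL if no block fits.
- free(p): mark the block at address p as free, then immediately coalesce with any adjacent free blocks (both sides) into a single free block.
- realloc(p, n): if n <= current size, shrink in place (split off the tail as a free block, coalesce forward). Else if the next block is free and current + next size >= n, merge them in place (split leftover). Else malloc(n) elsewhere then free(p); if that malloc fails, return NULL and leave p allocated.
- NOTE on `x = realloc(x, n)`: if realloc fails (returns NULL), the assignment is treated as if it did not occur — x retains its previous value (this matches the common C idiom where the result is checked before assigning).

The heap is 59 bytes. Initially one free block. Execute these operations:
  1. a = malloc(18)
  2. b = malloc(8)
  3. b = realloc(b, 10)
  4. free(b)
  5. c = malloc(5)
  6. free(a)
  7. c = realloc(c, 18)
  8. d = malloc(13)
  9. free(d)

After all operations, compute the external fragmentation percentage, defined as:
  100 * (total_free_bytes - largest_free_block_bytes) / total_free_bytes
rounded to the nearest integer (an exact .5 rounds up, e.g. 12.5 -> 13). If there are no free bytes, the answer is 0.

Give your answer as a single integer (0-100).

Op 1: a = malloc(18) -> a = 0; heap: [0-17 ALLOC][18-58 FREE]
Op 2: b = malloc(8) -> b = 18; heap: [0-17 ALLOC][18-25 ALLOC][26-58 FREE]
Op 3: b = realloc(b, 10) -> b = 18; heap: [0-17 ALLOC][18-27 ALLOC][28-58 FREE]
Op 4: free(b) -> (freed b); heap: [0-17 ALLOC][18-58 FREE]
Op 5: c = malloc(5) -> c = 18; heap: [0-17 ALLOC][18-22 ALLOC][23-58 FREE]
Op 6: free(a) -> (freed a); heap: [0-17 FREE][18-22 ALLOC][23-58 FREE]
Op 7: c = realloc(c, 18) -> c = 18; heap: [0-17 FREE][18-35 ALLOC][36-58 FREE]
Op 8: d = malloc(13) -> d = 0; heap: [0-12 ALLOC][13-17 FREE][18-35 ALLOC][36-58 FREE]
Op 9: free(d) -> (freed d); heap: [0-17 FREE][18-35 ALLOC][36-58 FREE]
Free blocks: [18 23] total_free=41 largest=23 -> 100*(41-23)/41 = 1800/41 ≈ 43.902 -> rounds to 44

Answer: 44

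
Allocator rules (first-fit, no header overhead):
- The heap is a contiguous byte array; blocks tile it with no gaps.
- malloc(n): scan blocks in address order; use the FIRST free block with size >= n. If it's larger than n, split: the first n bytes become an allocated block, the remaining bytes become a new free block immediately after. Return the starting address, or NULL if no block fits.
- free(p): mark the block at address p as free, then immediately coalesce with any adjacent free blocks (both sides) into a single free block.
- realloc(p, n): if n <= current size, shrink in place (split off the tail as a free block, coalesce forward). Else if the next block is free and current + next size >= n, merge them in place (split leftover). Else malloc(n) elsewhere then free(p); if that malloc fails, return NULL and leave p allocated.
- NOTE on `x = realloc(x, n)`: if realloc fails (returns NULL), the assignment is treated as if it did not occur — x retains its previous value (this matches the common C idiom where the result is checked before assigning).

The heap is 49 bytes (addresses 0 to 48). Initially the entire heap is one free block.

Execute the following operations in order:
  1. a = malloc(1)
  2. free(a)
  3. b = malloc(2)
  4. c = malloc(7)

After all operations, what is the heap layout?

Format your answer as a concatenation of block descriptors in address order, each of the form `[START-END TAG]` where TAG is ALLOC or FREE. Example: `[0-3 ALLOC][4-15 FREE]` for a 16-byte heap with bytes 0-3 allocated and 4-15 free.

Answer: [0-1 ALLOC][2-8 ALLOC][9-48 FREE]

Derivation:
Op 1: a = malloc(1) -> a = 0; heap: [0-0 ALLOC][1-48 FREE]
Op 2: free(a) -> (freed a); heap: [0-48 FREE]
Op 3: b = malloc(2) -> b = 0; heap: [0-1 ALLOC][2-48 FREE]
Op 4: c = malloc(7) -> c = 2; heap: [0-1 ALLOC][2-8 ALLOC][9-48 FREE]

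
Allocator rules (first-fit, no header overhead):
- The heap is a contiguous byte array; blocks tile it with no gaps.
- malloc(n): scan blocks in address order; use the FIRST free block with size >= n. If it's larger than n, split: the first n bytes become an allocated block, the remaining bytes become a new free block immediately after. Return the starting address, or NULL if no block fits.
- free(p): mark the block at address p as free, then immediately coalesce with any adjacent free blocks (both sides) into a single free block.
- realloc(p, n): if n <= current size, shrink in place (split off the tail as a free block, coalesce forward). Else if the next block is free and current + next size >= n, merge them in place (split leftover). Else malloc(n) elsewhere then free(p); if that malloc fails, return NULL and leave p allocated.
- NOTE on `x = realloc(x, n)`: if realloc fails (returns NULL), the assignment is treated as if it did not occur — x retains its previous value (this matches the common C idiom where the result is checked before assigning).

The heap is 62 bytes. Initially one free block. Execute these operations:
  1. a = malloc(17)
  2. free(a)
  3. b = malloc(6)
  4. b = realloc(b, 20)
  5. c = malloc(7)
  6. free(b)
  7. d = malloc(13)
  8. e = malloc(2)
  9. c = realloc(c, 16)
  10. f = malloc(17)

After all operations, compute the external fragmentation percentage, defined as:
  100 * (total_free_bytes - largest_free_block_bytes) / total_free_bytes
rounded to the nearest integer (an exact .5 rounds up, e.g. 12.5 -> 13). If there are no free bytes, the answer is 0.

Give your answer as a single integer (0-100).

Op 1: a = malloc(17) -> a = 0; heap: [0-16 ALLOC][17-61 FREE]
Op 2: free(a) -> (freed a); heap: [0-61 FREE]
Op 3: b = malloc(6) -> b = 0; heap: [0-5 ALLOC][6-61 FREE]
Op 4: b = realloc(b, 20) -> b = 0; heap: [0-19 ALLOC][20-61 FREE]
Op 5: c = malloc(7) -> c = 20; heap: [0-19 ALLOC][20-26 ALLOC][27-61 FREE]
Op 6: free(b) -> (freed b); heap: [0-19 FREE][20-26 ALLOC][27-61 FREE]
Op 7: d = malloc(13) -> d = 0; heap: [0-12 ALLOC][13-19 FREE][20-26 ALLOC][27-61 FREE]
Op 8: e = malloc(2) -> e = 13; heap: [0-12 ALLOC][13-14 ALLOC][15-19 FREE][20-26 ALLOC][27-61 FREE]
Op 9: c = realloc(c, 16) -> c = 20; heap: [0-12 ALLOC][13-14 ALLOC][15-19 FREE][20-35 ALLOC][36-61 FREE]
Op 10: f = malloc(17) -> f = 36; heap: [0-12 ALLOC][13-14 ALLOC][15-19 FREE][20-35 ALLOC][36-52 ALLOC][53-61 FREE]
Free blocks: [5 9] total_free=14 largest=9 -> 100*(14-9)/14 = 500/14 ≈ 35.714 -> rounds to 36

Answer: 36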